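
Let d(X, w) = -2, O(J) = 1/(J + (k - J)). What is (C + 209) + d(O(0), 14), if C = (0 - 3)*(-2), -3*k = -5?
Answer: 213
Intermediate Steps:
k = 5/3 (k = -⅓*(-5) = 5/3 ≈ 1.6667)
O(J) = ⅗ (O(J) = 1/(J + (5/3 - J)) = 1/(5/3) = ⅗)
C = 6 (C = -3*(-2) = 6)
(C + 209) + d(O(0), 14) = (6 + 209) - 2 = 215 - 2 = 213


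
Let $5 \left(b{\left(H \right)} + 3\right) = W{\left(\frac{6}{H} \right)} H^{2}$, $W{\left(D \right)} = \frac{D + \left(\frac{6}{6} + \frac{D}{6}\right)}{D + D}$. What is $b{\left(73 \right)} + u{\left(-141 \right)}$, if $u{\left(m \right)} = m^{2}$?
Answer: $\frac{80950}{3} \approx 26983.0$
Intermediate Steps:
$W{\left(D \right)} = \frac{1 + \frac{7 D}{6}}{2 D}$ ($W{\left(D \right)} = \frac{D + \left(6 \cdot \frac{1}{6} + D \frac{1}{6}\right)}{2 D} = \left(D + \left(1 + \frac{D}{6}\right)\right) \frac{1}{2 D} = \left(1 + \frac{7 D}{6}\right) \frac{1}{2 D} = \frac{1 + \frac{7 D}{6}}{2 D}$)
$b{\left(H \right)} = -3 + \frac{H^{3} \left(6 + \frac{42}{H}\right)}{360}$ ($b{\left(H \right)} = -3 + \frac{\frac{6 + 7 \frac{6}{H}}{12 \frac{6}{H}} H^{2}}{5} = -3 + \frac{\frac{\frac{H}{6} \left(6 + \frac{42}{H}\right)}{12} H^{2}}{5} = -3 + \frac{\frac{H \left(6 + \frac{42}{H}\right)}{72} H^{2}}{5} = -3 + \frac{\frac{1}{72} H^{3} \left(6 + \frac{42}{H}\right)}{5} = -3 + \frac{H^{3} \left(6 + \frac{42}{H}\right)}{360}$)
$b{\left(73 \right)} + u{\left(-141 \right)} = \left(-3 + \frac{73^{2} \left(7 + 73\right)}{60}\right) + \left(-141\right)^{2} = \left(-3 + \frac{1}{60} \cdot 5329 \cdot 80\right) + 19881 = \left(-3 + \frac{21316}{3}\right) + 19881 = \frac{21307}{3} + 19881 = \frac{80950}{3}$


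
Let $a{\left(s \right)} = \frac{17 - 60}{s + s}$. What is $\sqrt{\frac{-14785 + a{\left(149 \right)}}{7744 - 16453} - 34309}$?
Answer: $\frac{i \sqrt{231076445677189530}}{2595282} \approx 185.22 i$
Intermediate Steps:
$a{\left(s \right)} = - \frac{43}{2 s}$
$\sqrt{\frac{-14785 + a{\left(149 \right)}}{7744 - 16453} - 34309} = \sqrt{\frac{-14785 - \frac{43}{2 \cdot 149}}{7744 - 16453} - 34309} = \sqrt{\frac{-14785 - \frac{43}{298}}{-8709} - 34309} = \sqrt{\left(-14785 - \frac{43}{298}\right) \left(- \frac{1}{8709}\right) - 34309} = \sqrt{\left(- \frac{4405973}{298}\right) \left(- \frac{1}{8709}\right) - 34309} = \sqrt{\frac{4405973}{2595282} - 34309} = \sqrt{- \frac{89037124165}{2595282}} = \frac{i \sqrt{231076445677189530}}{2595282}$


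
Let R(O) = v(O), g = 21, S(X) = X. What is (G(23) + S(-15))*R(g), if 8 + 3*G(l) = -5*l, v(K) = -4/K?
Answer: 32/3 ≈ 10.667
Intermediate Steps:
R(O) = -4/O
G(l) = -8/3 - 5*l/3 (G(l) = -8/3 + (-5*l)/3 = -8/3 - 5*l/3)
(G(23) + S(-15))*R(g) = ((-8/3 - 5/3*23) - 15)*(-4/21) = ((-8/3 - 115/3) - 15)*(-4*1/21) = (-41 - 15)*(-4/21) = -56*(-4/21) = 32/3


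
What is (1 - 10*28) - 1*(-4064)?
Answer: 3785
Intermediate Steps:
(1 - 10*28) - 1*(-4064) = (1 - 280) + 4064 = -279 + 4064 = 3785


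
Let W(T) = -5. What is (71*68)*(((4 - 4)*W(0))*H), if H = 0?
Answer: 0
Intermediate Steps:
(71*68)*(((4 - 4)*W(0))*H) = (71*68)*(((4 - 4)*(-5))*0) = 4828*((0*(-5))*0) = 4828*(0*0) = 4828*0 = 0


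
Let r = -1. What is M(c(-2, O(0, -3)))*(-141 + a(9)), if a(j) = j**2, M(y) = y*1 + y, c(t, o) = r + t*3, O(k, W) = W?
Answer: 840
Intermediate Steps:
c(t, o) = -1 + 3*t (c(t, o) = -1 + t*3 = -1 + 3*t)
M(y) = 2*y (M(y) = y + y = 2*y)
M(c(-2, O(0, -3)))*(-141 + a(9)) = (2*(-1 + 3*(-2)))*(-141 + 9**2) = (2*(-1 - 6))*(-141 + 81) = (2*(-7))*(-60) = -14*(-60) = 840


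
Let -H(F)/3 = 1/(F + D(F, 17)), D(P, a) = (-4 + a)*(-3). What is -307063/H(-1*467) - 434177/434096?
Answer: -67447180246819/1302288 ≈ -5.1791e+7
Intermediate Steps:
D(P, a) = 12 - 3*a
H(F) = -3/(-39 + F) (H(F) = -3/(F + (12 - 3*17)) = -3/(F + (12 - 51)) = -3/(F - 39) = -3/(-39 + F))
-307063/H(-1*467) - 434177/434096 = -307063/((-3/(-39 - 1*467))) - 434177/434096 = -307063/((-3/(-39 - 467))) - 434177*1/434096 = -307063/((-3/(-506))) - 434177/434096 = -307063/((-3*(-1/506))) - 434177/434096 = -307063/3/506 - 434177/434096 = -307063*506/3 - 434177/434096 = -155373878/3 - 434177/434096 = -67447180246819/1302288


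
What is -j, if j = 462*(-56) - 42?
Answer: 25914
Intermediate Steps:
j = -25914 (j = -25872 - 42 = -25914)
-j = -1*(-25914) = 25914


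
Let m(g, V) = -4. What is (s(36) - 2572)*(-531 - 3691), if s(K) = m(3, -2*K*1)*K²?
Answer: 32745832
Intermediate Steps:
s(K) = -4*K²
(s(36) - 2572)*(-531 - 3691) = (-4*36² - 2572)*(-531 - 3691) = (-4*1296 - 2572)*(-4222) = (-5184 - 2572)*(-4222) = -7756*(-4222) = 32745832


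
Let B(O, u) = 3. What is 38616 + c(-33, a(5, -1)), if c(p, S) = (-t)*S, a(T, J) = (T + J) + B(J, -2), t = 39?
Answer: 38343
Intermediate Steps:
a(T, J) = 3 + J + T (a(T, J) = (T + J) + 3 = (J + T) + 3 = 3 + J + T)
c(p, S) = -39*S (c(p, S) = (-1*39)*S = -39*S)
38616 + c(-33, a(5, -1)) = 38616 - 39*(3 - 1 + 5) = 38616 - 39*7 = 38616 - 273 = 38343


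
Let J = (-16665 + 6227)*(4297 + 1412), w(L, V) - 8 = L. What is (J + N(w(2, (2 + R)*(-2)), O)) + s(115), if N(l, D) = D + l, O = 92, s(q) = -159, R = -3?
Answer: -59590599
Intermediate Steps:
w(L, V) = 8 + L
J = -59590542 (J = -10438*5709 = -59590542)
(J + N(w(2, (2 + R)*(-2)), O)) + s(115) = (-59590542 + (92 + (8 + 2))) - 159 = (-59590542 + (92 + 10)) - 159 = (-59590542 + 102) - 159 = -59590440 - 159 = -59590599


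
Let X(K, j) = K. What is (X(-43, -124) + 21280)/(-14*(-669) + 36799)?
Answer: 21237/46165 ≈ 0.46002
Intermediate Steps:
(X(-43, -124) + 21280)/(-14*(-669) + 36799) = (-43 + 21280)/(-14*(-669) + 36799) = 21237/(9366 + 36799) = 21237/46165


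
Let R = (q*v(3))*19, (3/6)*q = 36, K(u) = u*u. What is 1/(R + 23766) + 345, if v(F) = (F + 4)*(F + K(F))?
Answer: 47843911/138678 ≈ 345.00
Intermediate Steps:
K(u) = u²
v(F) = (4 + F)*(F + F²) (v(F) = (F + 4)*(F + F²) = (4 + F)*(F + F²))
q = 72 (q = 2*36 = 72)
R = 114912 (R = (72*(3*(4 + 3² + 5*3)))*19 = (72*(3*(4 + 9 + 15)))*19 = (72*(3*28))*19 = (72*84)*19 = 6048*19 = 114912)
1/(R + 23766) + 345 = 1/(114912 + 23766) + 345 = 1/138678 + 345 = 47843911/138678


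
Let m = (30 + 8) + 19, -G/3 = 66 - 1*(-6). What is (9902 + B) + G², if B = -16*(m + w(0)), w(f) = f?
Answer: 55646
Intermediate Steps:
G = -216 (G = -3*(66 - 1*(-6)) = -3*(66 + 6) = -3*72 = -216)
m = 57 (m = 38 + 19 = 57)
B = -912 (B = -16*(57 + 0) = -16*57 = -912)
(9902 + B) + G² = (9902 - 912) + (-216)² = 8990 + 46656 = 55646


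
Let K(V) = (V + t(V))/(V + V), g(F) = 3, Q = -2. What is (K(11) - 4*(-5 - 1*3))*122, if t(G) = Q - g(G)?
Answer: 43310/11 ≈ 3937.3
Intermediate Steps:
t(G) = -5 (t(G) = -2 - 1*3 = -2 - 3 = -5)
K(V) = (-5 + V)/(2*V) (K(V) = (V - 5)/(V + V) = (-5 + V)/((2*V)) = (-5 + V)*(1/(2*V)) = (-5 + V)/(2*V))
(K(11) - 4*(-5 - 1*3))*122 = ((½)*(-5 + 11)/11 - 4*(-5 - 1*3))*122 = ((½)*(1/11)*6 - 4*(-5 - 3))*122 = (3/11 - 4*(-8))*122 = (3/11 + 32)*122 = (355/11)*122 = 43310/11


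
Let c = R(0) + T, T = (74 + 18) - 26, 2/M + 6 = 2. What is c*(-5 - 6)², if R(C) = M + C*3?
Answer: 15851/2 ≈ 7925.5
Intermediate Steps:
M = -½ (M = 2/(-6 + 2) = 2/(-4) = 2*(-¼) = -½ ≈ -0.50000)
R(C) = -½ + 3*C (R(C) = -½ + C*3 = -½ + 3*C)
T = 66 (T = 92 - 26 = 66)
c = 131/2 (c = (-½ + 3*0) + 66 = (-½ + 0) + 66 = -½ + 66 = 131/2 ≈ 65.500)
c*(-5 - 6)² = 131*(-5 - 6)²/2 = (131/2)*(-11)² = (131/2)*121 = 15851/2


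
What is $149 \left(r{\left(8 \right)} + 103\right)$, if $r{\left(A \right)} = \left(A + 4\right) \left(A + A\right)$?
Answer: $43955$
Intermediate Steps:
$r{\left(A \right)} = 2 A \left(4 + A\right)$ ($r{\left(A \right)} = \left(4 + A\right) 2 A = 2 A \left(4 + A\right)$)
$149 \left(r{\left(8 \right)} + 103\right) = 149 \left(2 \cdot 8 \left(4 + 8\right) + 103\right) = 149 \left(2 \cdot 8 \cdot 12 + 103\right) = 149 \left(192 + 103\right) = 149 \cdot 295 = 43955$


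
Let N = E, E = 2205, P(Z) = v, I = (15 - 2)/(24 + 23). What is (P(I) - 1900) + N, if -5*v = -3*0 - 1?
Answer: 1526/5 ≈ 305.20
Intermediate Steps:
I = 13/47 ≈ 0.27660
v = ⅕ (v = -(-3*0 - 1)/5 = -(0 - 1)/5 = -⅕*(-1) = ⅕ ≈ 0.20000)
P(Z) = ⅕
N = 2205
(P(I) - 1900) + N = (⅕ - 1900) + 2205 = -9499/5 + 2205 = 1526/5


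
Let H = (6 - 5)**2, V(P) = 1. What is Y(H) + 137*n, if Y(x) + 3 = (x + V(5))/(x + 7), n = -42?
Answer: -23027/4 ≈ -5756.8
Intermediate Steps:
H = 1 (H = 1**2 = 1)
Y(x) = -3 + (1 + x)/(7 + x) (Y(x) = -3 + (x + 1)/(x + 7) = -3 + (1 + x)/(7 + x))
Y(H) + 137*n = 2*(-10 - 1*1)/(7 + 1) + 137*(-42) = 2*(-10 - 1)/8 - 5754 = 2*(1/8)*(-11) - 5754 = -11/4 - 5754 = -23027/4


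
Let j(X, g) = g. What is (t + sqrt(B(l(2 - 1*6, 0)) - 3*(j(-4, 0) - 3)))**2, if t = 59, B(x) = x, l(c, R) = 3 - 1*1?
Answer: (59 + sqrt(11))**2 ≈ 3883.4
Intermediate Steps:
l(c, R) = 2 (l(c, R) = 3 - 1 = 2)
(t + sqrt(B(l(2 - 1*6, 0)) - 3*(j(-4, 0) - 3)))**2 = (59 + sqrt(2 - 3*(0 - 3)))**2 = (59 + sqrt(2 - 3*(-3)))**2 = (59 + sqrt(2 + 9))**2 = (59 + sqrt(11))**2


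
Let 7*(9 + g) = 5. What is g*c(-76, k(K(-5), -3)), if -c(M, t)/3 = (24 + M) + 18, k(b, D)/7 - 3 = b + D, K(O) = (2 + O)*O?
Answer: -5916/7 ≈ -845.14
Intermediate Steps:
g = -58/7 (g = -9 + (⅐)*5 = -9 + 5/7 = -58/7 ≈ -8.2857)
K(O) = O*(2 + O)
k(b, D) = 21 + 7*D + 7*b (k(b, D) = 21 + 7*(b + D) = 21 + 7*(D + b) = 21 + (7*D + 7*b) = 21 + 7*D + 7*b)
c(M, t) = -126 - 3*M (c(M, t) = -3*((24 + M) + 18) = -3*(42 + M) = -126 - 3*M)
g*c(-76, k(K(-5), -3)) = -58*(-126 - 3*(-76))/7 = -58*(-126 + 228)/7 = -58/7*102 = -5916/7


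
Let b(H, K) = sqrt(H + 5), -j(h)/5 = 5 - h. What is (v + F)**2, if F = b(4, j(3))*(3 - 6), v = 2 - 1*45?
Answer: 2704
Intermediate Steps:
j(h) = -25 + 5*h (j(h) = -5*(5 - h) = -25 + 5*h)
b(H, K) = sqrt(5 + H)
v = -43 (v = 2 - 45 = -43)
F = -9 (F = sqrt(5 + 4)*(3 - 6) = sqrt(9)*(-3) = 3*(-3) = -9)
(v + F)**2 = (-43 - 9)**2 = (-52)**2 = 2704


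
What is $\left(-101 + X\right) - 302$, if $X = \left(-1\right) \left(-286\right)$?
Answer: $-117$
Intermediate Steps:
$X = 286$
$\left(-101 + X\right) - 302 = \left(-101 + 286\right) - 302 = 185 - 302 = -117$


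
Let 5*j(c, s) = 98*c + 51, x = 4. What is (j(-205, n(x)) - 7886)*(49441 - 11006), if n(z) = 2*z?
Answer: -457138203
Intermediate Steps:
j(c, s) = 51/5 + 98*c/5 (j(c, s) = (98*c + 51)/5 = (51 + 98*c)/5 = 51/5 + 98*c/5)
(j(-205, n(x)) - 7886)*(49441 - 11006) = ((51/5 + (98/5)*(-205)) - 7886)*(49441 - 11006) = ((51/5 - 4018) - 7886)*38435 = (-20039/5 - 7886)*38435 = -59469/5*38435 = -457138203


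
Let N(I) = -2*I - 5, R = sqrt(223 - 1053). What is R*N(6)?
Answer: -17*I*sqrt(830) ≈ -489.77*I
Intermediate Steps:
R = I*sqrt(830) (R = sqrt(-830) = I*sqrt(830) ≈ 28.81*I)
N(I) = -5 - 2*I
R*N(6) = (I*sqrt(830))*(-5 - 2*6) = (I*sqrt(830))*(-5 - 12) = (I*sqrt(830))*(-17) = -17*I*sqrt(830)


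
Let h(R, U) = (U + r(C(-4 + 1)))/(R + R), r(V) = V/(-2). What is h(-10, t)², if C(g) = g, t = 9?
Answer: 441/1600 ≈ 0.27563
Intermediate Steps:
r(V) = -V/2 (r(V) = V*(-½) = -V/2)
h(R, U) = (3/2 + U)/(2*R) (h(R, U) = (U - (-4 + 1)/2)/(R + R) = (U - ½*(-3))/((2*R)) = (U + 3/2)*(1/(2*R)) = (3/2 + U)*(1/(2*R)) = (3/2 + U)/(2*R))
h(-10, t)² = ((¼)*(3 + 2*9)/(-10))² = ((¼)*(-⅒)*(3 + 18))² = ((¼)*(-⅒)*21)² = (-21/40)² = 441/1600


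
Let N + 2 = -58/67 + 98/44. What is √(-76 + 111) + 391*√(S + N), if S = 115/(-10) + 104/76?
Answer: √35 + 782*I*√527955109/14003 ≈ 5.9161 + 1283.2*I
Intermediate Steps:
S = -385/38 (S = 115*(-⅒) + 104*(1/76) = -23/2 + 26/19 = -385/38 ≈ -10.132)
N = -941/1474 (N = -2 + (-58/67 + 98/44) = -2 + (-58*1/67 + 98*(1/44)) = -2 + (-58/67 + 49/22) = -2 + 2007/1474 = -941/1474 ≈ -0.63840)
√(-76 + 111) + 391*√(S + N) = √(-76 + 111) + 391*√(-385/38 - 941/1474) = √35 + 391*√(-150812/14003) = √35 + 391*(2*I*√527955109/14003) = √35 + 782*I*√527955109/14003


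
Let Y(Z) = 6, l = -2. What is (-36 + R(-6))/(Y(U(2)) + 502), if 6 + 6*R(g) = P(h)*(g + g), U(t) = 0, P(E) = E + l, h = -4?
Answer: -25/508 ≈ -0.049213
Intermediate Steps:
P(E) = -2 + E (P(E) = E - 2 = -2 + E)
R(g) = -1 - 2*g (R(g) = -1 + ((-2 - 4)*(g + g))/6 = -1 + (-12*g)/6 = -1 - 2*g)
(-36 + R(-6))/(Y(U(2)) + 502) = (-36 + (-1 - 2*(-6)))/(6 + 502) = (-36 + (-1 + 12))/508 = (-36 + 11)*(1/508) = -25*1/508 = -25/508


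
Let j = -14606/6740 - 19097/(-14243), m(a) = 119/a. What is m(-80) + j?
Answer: -888464941/383991280 ≈ -2.3138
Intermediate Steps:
j = -39659739/47998910 (j = -14606*1/6740 - 19097*(-1/14243) = -7303/3370 + 19097/14243 = -39659739/47998910 ≈ -0.82626)
m(-80) + j = 119/(-80) - 39659739/47998910 = 119*(-1/80) - 39659739/47998910 = -119/80 - 39659739/47998910 = -888464941/383991280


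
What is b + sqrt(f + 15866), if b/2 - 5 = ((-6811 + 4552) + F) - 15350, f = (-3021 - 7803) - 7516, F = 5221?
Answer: -24766 + I*sqrt(2474) ≈ -24766.0 + 49.739*I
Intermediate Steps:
f = -18340 (f = -10824 - 7516 = -18340)
b = -24766 (b = 10 + 2*(((-6811 + 4552) + 5221) - 15350) = 10 + 2*((-2259 + 5221) - 15350) = 10 + 2*(2962 - 15350) = 10 + 2*(-12388) = 10 - 24776 = -24766)
b + sqrt(f + 15866) = -24766 + sqrt(-18340 + 15866) = -24766 + sqrt(-2474) = -24766 + I*sqrt(2474)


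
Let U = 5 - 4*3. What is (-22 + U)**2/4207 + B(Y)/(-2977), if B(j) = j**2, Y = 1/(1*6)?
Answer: 90127445/450872604 ≈ 0.19990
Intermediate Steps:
U = -7 (U = 5 - 12 = -7)
Y = 1/6 ≈ 0.16667
(-22 + U)**2/4207 + B(Y)/(-2977) = (-22 - 7)**2/4207 + (1/6)**2/(-2977) = (-29)**2*(1/4207) + (1/36)*(-1/2977) = 841*(1/4207) - 1/107172 = 841/4207 - 1/107172 = 90127445/450872604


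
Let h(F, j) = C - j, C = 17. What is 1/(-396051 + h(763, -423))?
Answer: -1/395611 ≈ -2.5277e-6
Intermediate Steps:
h(F, j) = 17 - j
1/(-396051 + h(763, -423)) = 1/(-396051 + (17 - 1*(-423))) = 1/(-396051 + (17 + 423)) = 1/(-396051 + 440) = 1/(-395611) = -1/395611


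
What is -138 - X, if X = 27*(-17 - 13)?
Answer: 672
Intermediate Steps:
X = -810 (X = 27*(-30) = -810)
-138 - X = -138 - 1*(-810) = -138 + 810 = 672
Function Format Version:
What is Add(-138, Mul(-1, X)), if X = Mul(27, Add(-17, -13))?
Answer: 672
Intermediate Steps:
X = -810 (X = Mul(27, -30) = -810)
Add(-138, Mul(-1, X)) = Add(-138, Mul(-1, -810)) = Add(-138, 810) = 672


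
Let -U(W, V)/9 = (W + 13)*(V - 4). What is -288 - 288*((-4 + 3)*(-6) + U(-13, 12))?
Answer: -2016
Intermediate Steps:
U(W, V) = -9*(-4 + V)*(13 + W) (U(W, V) = -9*(W + 13)*(V - 4) = -9*(13 + W)*(-4 + V) = -9*(-4 + V)*(13 + W))
-288 - 288*((-4 + 3)*(-6) + U(-13, 12)) = -288 - 288*((-4 + 3)*(-6) + (468 - 117*12 + 36*(-13) - 9*12*(-13))) = -288 - 288*(-1*(-6) + (468 - 1404 - 468 + 1404)) = -288 - 288*(6 + 0) = -288 - 288*6 = -288 - 1728 = -2016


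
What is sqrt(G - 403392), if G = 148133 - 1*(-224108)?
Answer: I*sqrt(31151) ≈ 176.5*I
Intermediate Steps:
G = 372241 (G = 148133 + 224108 = 372241)
sqrt(G - 403392) = sqrt(372241 - 403392) = sqrt(-31151) = I*sqrt(31151)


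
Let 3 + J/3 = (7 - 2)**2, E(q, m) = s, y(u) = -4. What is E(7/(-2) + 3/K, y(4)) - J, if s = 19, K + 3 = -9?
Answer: -47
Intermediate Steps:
K = -12 (K = -3 - 9 = -12)
E(q, m) = 19
J = 66 (J = -9 + 3*(7 - 2)**2 = -9 + 3*5**2 = -9 + 3*25 = -9 + 75 = 66)
E(7/(-2) + 3/K, y(4)) - J = 19 - 1*66 = 19 - 66 = -47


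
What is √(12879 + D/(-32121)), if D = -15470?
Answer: √1476501827701/10707 ≈ 113.49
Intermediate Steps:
√(12879 + D/(-32121)) = √(12879 - 15470/(-32121)) = √(12879 - 15470*(-1/32121)) = √(12879 + 15470/32121) = √(413701829/32121) = √1476501827701/10707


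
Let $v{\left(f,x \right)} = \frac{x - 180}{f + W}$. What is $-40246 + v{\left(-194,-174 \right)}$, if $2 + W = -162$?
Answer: $- \frac{7203857}{179} \approx -40245.0$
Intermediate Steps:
$W = -164$ ($W = -2 - 162 = -164$)
$v{\left(f,x \right)} = \frac{-180 + x}{-164 + f}$ ($v{\left(f,x \right)} = \frac{x - 180}{f - 164} = \frac{-180 + x}{-164 + f}$)
$-40246 + v{\left(-194,-174 \right)} = -40246 + \frac{-180 - 174}{-164 - 194} = -40246 + \frac{1}{-358} \left(-354\right) = -40246 - - \frac{177}{179} = -40246 + \frac{177}{179} = - \frac{7203857}{179}$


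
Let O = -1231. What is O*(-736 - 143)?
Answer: 1082049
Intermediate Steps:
O*(-736 - 143) = -1231*(-736 - 143) = -1231*(-879) = 1082049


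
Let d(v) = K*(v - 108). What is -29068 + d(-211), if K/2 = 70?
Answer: -73728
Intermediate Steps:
K = 140 (K = 2*70 = 140)
d(v) = -15120 + 140*v (d(v) = 140*(v - 108) = 140*(-108 + v) = -15120 + 140*v)
-29068 + d(-211) = -29068 + (-15120 + 140*(-211)) = -29068 + (-15120 - 29540) = -29068 - 44660 = -73728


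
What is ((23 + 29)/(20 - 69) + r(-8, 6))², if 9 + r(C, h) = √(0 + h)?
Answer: 257455/2401 - 986*√6/49 ≈ 57.938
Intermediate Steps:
r(C, h) = -9 + √h (r(C, h) = -9 + √(0 + h) = -9 + √h)
((23 + 29)/(20 - 69) + r(-8, 6))² = ((23 + 29)/(20 - 69) + (-9 + √6))² = (52/(-49) + (-9 + √6))² = (52*(-1/49) + (-9 + √6))² = (-52/49 + (-9 + √6))² = (-493/49 + √6)²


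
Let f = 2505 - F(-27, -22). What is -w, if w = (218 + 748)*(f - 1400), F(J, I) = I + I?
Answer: -1109934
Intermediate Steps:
F(J, I) = 2*I
f = 2549 (f = 2505 - 2*(-22) = 2505 - 1*(-44) = 2505 + 44 = 2549)
w = 1109934 (w = (218 + 748)*(2549 - 1400) = 966*1149 = 1109934)
-w = -1*1109934 = -1109934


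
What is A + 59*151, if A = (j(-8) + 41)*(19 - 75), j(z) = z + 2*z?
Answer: 7957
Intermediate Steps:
j(z) = 3*z
A = -952 (A = (3*(-8) + 41)*(19 - 75) = (-24 + 41)*(-56) = 17*(-56) = -952)
A + 59*151 = -952 + 59*151 = -952 + 8909 = 7957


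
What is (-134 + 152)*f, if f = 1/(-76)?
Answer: -9/38 ≈ -0.23684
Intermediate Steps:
f = -1/76 ≈ -0.013158
(-134 + 152)*f = (-134 + 152)*(-1/76) = 18*(-1/76) = -9/38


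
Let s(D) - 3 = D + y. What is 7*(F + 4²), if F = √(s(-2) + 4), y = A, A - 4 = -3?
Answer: 112 + 7*√6 ≈ 129.15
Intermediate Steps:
A = 1 (A = 4 - 3 = 1)
y = 1
s(D) = 4 + D (s(D) = 3 + (D + 1) = 3 + (1 + D) = 4 + D)
F = √6 (F = √((4 - 2) + 4) = √(2 + 4) = √6 ≈ 2.4495)
7*(F + 4²) = 7*(√6 + 4²) = 7*(√6 + 16) = 7*(16 + √6) = 112 + 7*√6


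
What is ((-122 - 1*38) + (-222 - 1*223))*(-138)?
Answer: 83490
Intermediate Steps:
((-122 - 1*38) + (-222 - 1*223))*(-138) = ((-122 - 38) + (-222 - 223))*(-138) = (-160 - 445)*(-138) = -605*(-138) = 83490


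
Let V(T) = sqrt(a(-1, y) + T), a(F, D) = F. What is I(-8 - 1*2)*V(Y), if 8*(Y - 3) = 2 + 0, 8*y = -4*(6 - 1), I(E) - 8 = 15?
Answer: 69/2 ≈ 34.500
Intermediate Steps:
I(E) = 23 (I(E) = 8 + 15 = 23)
y = -5/2 (y = (-4*(6 - 1))/8 = (-4*5)/8 = (1/8)*(-20) = -5/2 ≈ -2.5000)
Y = 13/4 (Y = 3 + (2 + 0)/8 = 3 + (1/8)*2 = 3 + 1/4 = 13/4 ≈ 3.2500)
V(T) = sqrt(-1 + T)
I(-8 - 1*2)*V(Y) = 23*sqrt(-1 + 13/4) = 23*sqrt(9/4) = 23*(3/2) = 69/2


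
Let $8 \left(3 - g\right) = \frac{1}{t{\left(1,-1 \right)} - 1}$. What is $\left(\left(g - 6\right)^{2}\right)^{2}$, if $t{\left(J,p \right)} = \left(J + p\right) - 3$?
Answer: $\frac{81450625}{1048576} \approx 77.677$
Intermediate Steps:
$t{\left(J,p \right)} = -3 + J + p$
$g = \frac{97}{32}$ ($g = 3 - \frac{1}{8 \left(\left(-3 + 1 - 1\right) - 1\right)} = 3 - \frac{1}{8 \left(-3 - 1\right)} = 3 - \frac{1}{8 \left(-4\right)} = 3 - - \frac{1}{32} = 3 + \frac{1}{32} = \frac{97}{32} \approx 3.0313$)
$\left(\left(g - 6\right)^{2}\right)^{2} = \left(\left(\frac{97}{32} - 6\right)^{2}\right)^{2} = \left(\left(- \frac{95}{32}\right)^{2}\right)^{2} = \left(\frac{9025}{1024}\right)^{2} = \frac{81450625}{1048576}$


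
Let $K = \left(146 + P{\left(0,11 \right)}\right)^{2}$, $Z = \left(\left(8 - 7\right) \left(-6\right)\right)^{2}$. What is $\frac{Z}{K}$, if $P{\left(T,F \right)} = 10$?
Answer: $\frac{1}{676} \approx 0.0014793$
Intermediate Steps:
$Z = 36$ ($Z = \left(1 \left(-6\right)\right)^{2} = \left(-6\right)^{2} = 36$)
$K = 24336$ ($K = \left(146 + 10\right)^{2} = 156^{2} = 24336$)
$\frac{Z}{K} = \frac{36}{24336} = 36 \cdot \frac{1}{24336} = \frac{1}{676}$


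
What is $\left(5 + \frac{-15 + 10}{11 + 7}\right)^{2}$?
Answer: $\frac{7225}{324} \approx 22.299$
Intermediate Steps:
$\left(5 + \frac{-15 + 10}{11 + 7}\right)^{2} = \left(5 - \frac{5}{18}\right)^{2} = \left(\frac{85}{18}\right)^{2} = \frac{7225}{324}$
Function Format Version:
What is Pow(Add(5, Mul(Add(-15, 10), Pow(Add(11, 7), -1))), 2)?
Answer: Rational(7225, 324) ≈ 22.299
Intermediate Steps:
Pow(Add(5, Mul(Add(-15, 10), Pow(Add(11, 7), -1))), 2) = Pow(Add(5, Mul(-5, Pow(18, -1))), 2) = Pow(Add(5, Mul(-5, Rational(1, 18))), 2) = Pow(Add(5, Rational(-5, 18)), 2) = Pow(Rational(85, 18), 2) = Rational(7225, 324)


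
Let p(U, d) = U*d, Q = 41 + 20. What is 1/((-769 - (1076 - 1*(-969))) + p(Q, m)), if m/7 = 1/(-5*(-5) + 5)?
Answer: -30/83993 ≈ -0.00035717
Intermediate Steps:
m = 7/30 (m = 7/(-5*(-5) + 5) = 7/(25 + 5) = 7/30 ≈ 0.23333)
Q = 61
1/((-769 - (1076 - 1*(-969))) + p(Q, m)) = 1/((-769 - (1076 - 1*(-969))) + 61*(7/30)) = 1/((-769 - (1076 + 969)) + 427/30) = 1/((-769 - 1*2045) + 427/30) = 1/((-769 - 2045) + 427/30) = 1/(-2814 + 427/30) = 1/(-83993/30) = -30/83993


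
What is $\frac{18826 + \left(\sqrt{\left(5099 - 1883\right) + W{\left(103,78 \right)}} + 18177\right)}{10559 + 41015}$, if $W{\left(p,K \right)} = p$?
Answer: $\frac{37003}{51574} + \frac{\sqrt{3319}}{51574} \approx 0.71859$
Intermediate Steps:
$\frac{18826 + \left(\sqrt{\left(5099 - 1883\right) + W{\left(103,78 \right)}} + 18177\right)}{10559 + 41015} = \frac{18826 + \left(\sqrt{\left(5099 - 1883\right) + 103} + 18177\right)}{10559 + 41015} = \frac{18826 + \left(\sqrt{\left(5099 - 1883\right) + 103} + 18177\right)}{51574} = \left(18826 + \left(\sqrt{3216 + 103} + 18177\right)\right) \frac{1}{51574} = \left(18826 + \left(\sqrt{3319} + 18177\right)\right) \frac{1}{51574} = \left(18826 + \left(18177 + \sqrt{3319}\right)\right) \frac{1}{51574} = \left(37003 + \sqrt{3319}\right) \frac{1}{51574} = \frac{37003}{51574} + \frac{\sqrt{3319}}{51574}$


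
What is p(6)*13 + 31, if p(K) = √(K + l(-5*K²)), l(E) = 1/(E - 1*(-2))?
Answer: 31 + 13*√189926/178 ≈ 62.828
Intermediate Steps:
l(E) = 1/(2 + E) (l(E) = 1/(E + 2) = 1/(2 + E))
p(K) = √(K + 1/(2 - 5*K²))
p(6)*13 + 31 = √((-1 + 6*(-2 + 5*6²))/(-2 + 5*6²))*13 + 31 = √((-1 + 6*(-2 + 5*36))/(-2 + 5*36))*13 + 31 = √((-1 + 6*(-2 + 180))/(-2 + 180))*13 + 31 = √((-1 + 6*178)/178)*13 + 31 = √((-1 + 1068)/178)*13 + 31 = √((1/178)*1067)*13 + 31 = √(1067/178)*13 + 31 = (√189926/178)*13 + 31 = 13*√189926/178 + 31 = 31 + 13*√189926/178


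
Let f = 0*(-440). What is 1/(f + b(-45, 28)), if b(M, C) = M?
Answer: -1/45 ≈ -0.022222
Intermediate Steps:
f = 0
1/(f + b(-45, 28)) = 1/(0 - 45) = 1/(-45) = -1/45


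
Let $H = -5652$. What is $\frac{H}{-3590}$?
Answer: $\frac{2826}{1795} \approx 1.5744$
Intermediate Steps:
$\frac{H}{-3590} = - \frac{5652}{-3590} = \left(-5652\right) \left(- \frac{1}{3590}\right) = \frac{2826}{1795}$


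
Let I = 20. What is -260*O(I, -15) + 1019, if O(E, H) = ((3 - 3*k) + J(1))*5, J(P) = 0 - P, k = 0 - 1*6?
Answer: -24981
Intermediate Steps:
k = -6 (k = 0 - 6 = -6)
J(P) = -P
O(E, H) = 100 (O(E, H) = ((3 - 3*(-6)) - 1*1)*5 = ((3 + 18) - 1)*5 = (21 - 1)*5 = 20*5 = 100)
-260*O(I, -15) + 1019 = -260*100 + 1019 = -26000 + 1019 = -24981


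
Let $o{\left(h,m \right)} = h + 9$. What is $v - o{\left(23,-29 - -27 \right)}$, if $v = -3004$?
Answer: $-3036$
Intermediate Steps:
$o{\left(h,m \right)} = 9 + h$
$v - o{\left(23,-29 - -27 \right)} = -3004 - \left(9 + 23\right) = -3004 - 32 = -3036$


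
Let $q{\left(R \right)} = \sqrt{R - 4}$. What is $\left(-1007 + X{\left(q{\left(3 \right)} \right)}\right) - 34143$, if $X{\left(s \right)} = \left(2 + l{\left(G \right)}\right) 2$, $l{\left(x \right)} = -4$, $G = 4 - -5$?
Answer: $-35154$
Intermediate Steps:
$G = 9$ ($G = 4 + 5 = 9$)
$q{\left(R \right)} = \sqrt{-4 + R}$
$X{\left(s \right)} = -4$ ($X{\left(s \right)} = \left(2 - 4\right) 2 = \left(-2\right) 2 = -4$)
$\left(-1007 + X{\left(q{\left(3 \right)} \right)}\right) - 34143 = \left(-1007 - 4\right) - 34143 = -1011 - 34143 = -35154$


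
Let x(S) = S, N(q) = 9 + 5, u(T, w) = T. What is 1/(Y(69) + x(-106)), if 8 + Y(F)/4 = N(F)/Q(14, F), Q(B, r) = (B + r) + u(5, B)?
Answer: -11/1511 ≈ -0.0072799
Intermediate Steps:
N(q) = 14
Q(B, r) = 5 + B + r (Q(B, r) = (B + r) + 5 = 5 + B + r)
Y(F) = -32 + 56/(19 + F) (Y(F) = -32 + 4*(14/(5 + 14 + F)) = -32 + 4*(14/(19 + F)) = -32 + 56/(19 + F))
1/(Y(69) + x(-106)) = 1/(8*(-69 - 4*69)/(19 + 69) - 106) = 1/(8*(-69 - 276)/88 - 106) = 1/(8*(1/88)*(-345) - 106) = 1/(-345/11 - 106) = 1/(-1511/11) = -11/1511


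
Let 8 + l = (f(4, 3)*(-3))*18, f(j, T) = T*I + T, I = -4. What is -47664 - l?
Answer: -48142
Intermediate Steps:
f(j, T) = -3*T (f(j, T) = T*(-4) + T = -4*T + T = -3*T)
l = 478 (l = -8 + (-3*3*(-3))*18 = -8 - 9*(-3)*18 = -8 + 27*18 = -8 + 486 = 478)
-47664 - l = -47664 - 1*478 = -47664 - 478 = -48142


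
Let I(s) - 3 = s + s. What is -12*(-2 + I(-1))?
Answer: 12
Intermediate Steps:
I(s) = 3 + 2*s (I(s) = 3 + (s + s) = 3 + 2*s)
-12*(-2 + I(-1)) = -12*(-2 + (3 + 2*(-1))) = -12*(-2 + (3 - 2)) = -12*(-2 + 1) = -12*(-1) = 12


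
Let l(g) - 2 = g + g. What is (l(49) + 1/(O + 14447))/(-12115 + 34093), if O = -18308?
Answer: 386099/84857058 ≈ 0.0045500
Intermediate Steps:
l(g) = 2 + 2*g (l(g) = 2 + (g + g) = 2 + 2*g)
(l(49) + 1/(O + 14447))/(-12115 + 34093) = ((2 + 2*49) + 1/(-18308 + 14447))/(-12115 + 34093) = ((2 + 98) + 1/(-3861))/21978 = (100 - 1/3861)*(1/21978) = (386099/3861)*(1/21978) = 386099/84857058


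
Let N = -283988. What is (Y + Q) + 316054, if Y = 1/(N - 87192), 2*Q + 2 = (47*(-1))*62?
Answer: 116771743279/371180 ≈ 3.1460e+5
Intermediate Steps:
Q = -1458 (Q = -1 + ((47*(-1))*62)/2 = -1 + (-47*62)/2 = -1 + (1/2)*(-2914) = -1 - 1457 = -1458)
Y = -1/371180 (Y = 1/(-283988 - 87192) = 1/(-371180) = -1/371180 ≈ -2.6941e-6)
(Y + Q) + 316054 = (-1/371180 - 1458) + 316054 = -541180441/371180 + 316054 = 116771743279/371180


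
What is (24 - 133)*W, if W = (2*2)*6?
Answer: -2616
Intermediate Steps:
W = 24 (W = 4*6 = 24)
(24 - 133)*W = (24 - 133)*24 = -109*24 = -2616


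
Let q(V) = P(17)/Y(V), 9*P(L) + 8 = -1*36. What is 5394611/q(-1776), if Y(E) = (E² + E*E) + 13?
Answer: -306280576989135/44 ≈ -6.9609e+12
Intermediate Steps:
P(L) = -44/9 (P(L) = -8/9 + (-1*36)/9 = -8/9 + (⅑)*(-36) = -8/9 - 4 = -44/9)
Y(E) = 13 + 2*E² (Y(E) = (E² + E²) + 13 = 2*E² + 13 = 13 + 2*E²)
q(V) = -44/(9*(13 + 2*V²))
5394611/q(-1776) = 5394611/((-44/(117 + 18*(-1776)²))) = 5394611/((-44/(117 + 18*3154176))) = 5394611/((-44/(117 + 56775168))) = 5394611/((-44/56775285)) = 5394611/((-44*1/56775285)) = 5394611/(-44/56775285) = 5394611*(-56775285/44) = -306280576989135/44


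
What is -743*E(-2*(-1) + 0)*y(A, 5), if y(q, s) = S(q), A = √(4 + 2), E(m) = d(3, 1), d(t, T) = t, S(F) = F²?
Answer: -13374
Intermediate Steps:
E(m) = 3
A = √6 ≈ 2.4495
y(q, s) = q²
-743*E(-2*(-1) + 0)*y(A, 5) = -2229*(√6)² = -2229*6 = -743*18 = -13374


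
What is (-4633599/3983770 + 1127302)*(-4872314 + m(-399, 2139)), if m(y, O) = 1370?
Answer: -10937478874005667152/1991885 ≈ -5.4910e+12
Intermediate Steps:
(-4633599/3983770 + 1127302)*(-4872314 + m(-399, 2139)) = (-4633599/3983770 + 1127302)*(-4872314 + 1370) = (-4633599*1/3983770 + 1127302)*(-4870944) = (-4633599/3983770 + 1127302)*(-4870944) = (4490907254941/3983770)*(-4870944) = -10937478874005667152/1991885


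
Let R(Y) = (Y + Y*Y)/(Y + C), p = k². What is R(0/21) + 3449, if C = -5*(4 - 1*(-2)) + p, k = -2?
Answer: 3449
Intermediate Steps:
p = 4 (p = (-2)² = 4)
C = -26 (C = -5*(4 - 1*(-2)) + 4 = -5*(4 + 2) + 4 = -5*6 + 4 = -30 + 4 = -26)
R(Y) = (Y + Y²)/(-26 + Y) (R(Y) = (Y + Y*Y)/(Y - 26) = (Y + Y²)/(-26 + Y))
R(0/21) + 3449 = (0/21)*(1 + 0/21)/(-26 + 0/21) + 3449 = (0*(1/21))*(1 + 0*(1/21))/(-26 + 0*(1/21)) + 3449 = 0*(1 + 0)/(-26 + 0) + 3449 = 0*1/(-26) + 3449 = 0*(-1/26)*1 + 3449 = 0 + 3449 = 3449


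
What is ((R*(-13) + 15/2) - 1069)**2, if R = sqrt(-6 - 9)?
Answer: 4496989/4 + 27599*I*sqrt(15) ≈ 1.1242e+6 + 1.0689e+5*I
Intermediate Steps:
R = I*sqrt(15) (R = sqrt(-15) = I*sqrt(15) ≈ 3.873*I)
((R*(-13) + 15/2) - 1069)**2 = (((I*sqrt(15))*(-13) + 15/2) - 1069)**2 = ((-13*I*sqrt(15) + 15*(1/2)) - 1069)**2 = ((-13*I*sqrt(15) + 15/2) - 1069)**2 = ((15/2 - 13*I*sqrt(15)) - 1069)**2 = (-2123/2 - 13*I*sqrt(15))**2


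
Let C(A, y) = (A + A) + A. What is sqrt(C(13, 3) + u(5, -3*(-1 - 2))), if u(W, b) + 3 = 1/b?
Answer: 5*sqrt(13)/3 ≈ 6.0093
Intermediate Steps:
C(A, y) = 3*A (C(A, y) = 2*A + A = 3*A)
u(W, b) = -3 + 1/b
sqrt(C(13, 3) + u(5, -3*(-1 - 2))) = sqrt(3*13 + (-3 + 1/(-3*(-1 - 2)))) = sqrt(39 + (-3 + 1/(-3*(-3)))) = sqrt(39 + (-3 + 1/9)) = sqrt(39 - 26/9) = sqrt(325/9) = 5*sqrt(13)/3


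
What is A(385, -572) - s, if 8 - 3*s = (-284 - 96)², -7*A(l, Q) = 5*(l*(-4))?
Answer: 147692/3 ≈ 49231.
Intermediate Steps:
A(l, Q) = 20*l/7 (A(l, Q) = -5*l*(-4)/7 = -5*(-4*l)/7 = -(-20)*l/7 = 20*l/7)
s = -144392/3 (s = 8/3 - (-284 - 96)²/3 = 8/3 - ⅓*(-380)² = 8/3 - ⅓*144400 = 8/3 - 144400/3 = -144392/3 ≈ -48131.)
A(385, -572) - s = (20/7)*385 - 1*(-144392/3) = 1100 + 144392/3 = 147692/3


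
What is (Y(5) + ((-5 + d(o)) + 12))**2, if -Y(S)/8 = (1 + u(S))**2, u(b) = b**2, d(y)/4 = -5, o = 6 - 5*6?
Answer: 29387241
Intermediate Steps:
o = -24 (o = 6 - 1*30 = 6 - 30 = -24)
d(y) = -20 (d(y) = 4*(-5) = -20)
Y(S) = -8*(1 + S**2)**2
(Y(5) + ((-5 + d(o)) + 12))**2 = (-8*(1 + 5**2)**2 + ((-5 - 20) + 12))**2 = (-8*(1 + 25)**2 + (-25 + 12))**2 = (-8*26**2 - 13)**2 = (-8*676 - 13)**2 = (-5408 - 13)**2 = (-5421)**2 = 29387241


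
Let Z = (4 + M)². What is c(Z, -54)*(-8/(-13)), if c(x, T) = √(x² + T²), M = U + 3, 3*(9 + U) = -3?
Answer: 72*√37/13 ≈ 33.689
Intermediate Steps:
U = -10 (U = -9 + (⅓)*(-3) = -9 - 1 = -10)
M = -7 (M = -10 + 3 = -7)
Z = 9 (Z = (4 - 7)² = (-3)² = 9)
c(x, T) = √(T² + x²)
c(Z, -54)*(-8/(-13)) = √((-54)² + 9²)*(-8/(-13)) = √(2916 + 81)*(-8*(-1/13)) = √2997*(8/13) = (9*√37)*(8/13) = 72*√37/13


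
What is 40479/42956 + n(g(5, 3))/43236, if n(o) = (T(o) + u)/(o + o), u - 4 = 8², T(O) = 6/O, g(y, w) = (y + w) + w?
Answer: 26473043717/28090839942 ≈ 0.94241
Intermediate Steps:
g(y, w) = y + 2*w (g(y, w) = (w + y) + w = y + 2*w)
u = 68 (u = 4 + 8² = 4 + 64 = 68)
n(o) = (68 + 6/o)/(2*o) (n(o) = (6/o + 68)/(o + o) = (68 + 6/o)/((2*o)) = (68 + 6/o)*(1/(2*o)) = (68 + 6/o)/(2*o))
40479/42956 + n(g(5, 3))/43236 = 40479/42956 + ((3 + 34*(5 + 2*3))/(5 + 2*3)²)/43236 = 40479*(1/42956) + ((3 + 34*(5 + 6))/(5 + 6)²)*(1/43236) = 40479/42956 + ((3 + 34*11)/11²)*(1/43236) = 40479/42956 + ((3 + 374)/121)*(1/43236) = 40479/42956 + ((1/121)*377)*(1/43236) = 40479/42956 + (377/121)*(1/43236) = 40479/42956 + 377/5231556 = 26473043717/28090839942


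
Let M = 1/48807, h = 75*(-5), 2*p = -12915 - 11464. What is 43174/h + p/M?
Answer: -446199781223/750 ≈ -5.9493e+8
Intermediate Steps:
p = -24379/2 (p = (-12915 - 11464)/2 = (½)*(-24379) = -24379/2 ≈ -12190.)
h = -375
M = 1/48807 ≈ 2.0489e-5
43174/h + p/M = 43174/(-375) - 24379/(2*1/48807) = 43174*(-1/375) - 24379/2*48807 = -43174/375 - 1189865853/2 = -446199781223/750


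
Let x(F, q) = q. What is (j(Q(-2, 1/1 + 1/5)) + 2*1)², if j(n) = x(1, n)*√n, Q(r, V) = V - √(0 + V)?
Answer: (50 + √5*(6 - √30)^(3/2))²/625 ≈ 4.1364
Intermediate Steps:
Q(r, V) = V - √V
j(n) = n^(3/2) (j(n) = n*√n = n^(3/2))
(j(Q(-2, 1/1 + 1/5)) + 2*1)² = (((1/1 + 1/5) - √(1/1 + 1/5))^(3/2) + 2*1)² = (((1*1 + 1*(⅕)) - √(1*1 + 1*(⅕)))^(3/2) + 2)² = (((1 + ⅕) - √(1 + ⅕))^(3/2) + 2)² = ((6/5 - √(6/5))^(3/2) + 2)² = ((6/5 - √30/5)^(3/2) + 2)² = (2 + (6/5 - √30/5)^(3/2))²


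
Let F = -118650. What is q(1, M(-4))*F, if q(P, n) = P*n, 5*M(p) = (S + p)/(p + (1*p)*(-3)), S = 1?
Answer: 35595/4 ≈ 8898.8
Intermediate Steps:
M(p) = -(1 + p)/(10*p) (M(p) = ((1 + p)/(p + (1*p)*(-3)))/5 = ((1 + p)/(p + p*(-3)))/5 = ((1 + p)/(p - 3*p))/5 = ((1 + p)/((-2*p)))/5 = ((1 + p)*(-1/(2*p)))/5 = (-(1 + p)/(2*p))/5 = -(1 + p)/(10*p))
q(1, M(-4))*F = (1*((⅒)*(-1 - 1*(-4))/(-4)))*(-118650) = (1*((⅒)*(-¼)*(-1 + 4)))*(-118650) = (1*((⅒)*(-¼)*3))*(-118650) = (1*(-3/40))*(-118650) = -3/40*(-118650) = 35595/4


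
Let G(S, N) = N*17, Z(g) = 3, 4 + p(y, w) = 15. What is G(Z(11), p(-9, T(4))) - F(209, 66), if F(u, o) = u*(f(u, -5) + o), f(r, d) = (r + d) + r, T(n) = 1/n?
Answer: -99924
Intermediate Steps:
f(r, d) = d + 2*r (f(r, d) = (d + r) + r = d + 2*r)
p(y, w) = 11 (p(y, w) = -4 + 15 = 11)
F(u, o) = u*(-5 + o + 2*u) (F(u, o) = u*((-5 + 2*u) + o) = u*(-5 + o + 2*u))
G(S, N) = 17*N
G(Z(11), p(-9, T(4))) - F(209, 66) = 17*11 - 209*(-5 + 66 + 2*209) = 187 - 209*(-5 + 66 + 418) = 187 - 209*479 = 187 - 1*100111 = 187 - 100111 = -99924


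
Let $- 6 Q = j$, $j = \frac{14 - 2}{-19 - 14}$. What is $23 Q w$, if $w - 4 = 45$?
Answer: $\frac{2254}{33} \approx 68.303$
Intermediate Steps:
$w = 49$ ($w = 4 + 45 = 49$)
$j = - \frac{4}{11}$ ($j = \frac{12}{-33} = 12 \left(- \frac{1}{33}\right) = - \frac{4}{11} \approx -0.36364$)
$Q = \frac{2}{33}$ ($Q = \left(- \frac{1}{6}\right) \left(- \frac{4}{11}\right) = \frac{2}{33} \approx 0.060606$)
$23 Q w = 23 \cdot \frac{2}{33} \cdot 49 = \frac{46}{33} \cdot 49 = \frac{2254}{33}$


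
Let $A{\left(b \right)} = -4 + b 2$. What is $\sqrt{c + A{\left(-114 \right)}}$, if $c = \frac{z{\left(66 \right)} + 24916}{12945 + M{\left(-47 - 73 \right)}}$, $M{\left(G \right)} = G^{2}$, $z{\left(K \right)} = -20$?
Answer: $\frac{2 i \sqrt{43199248170}}{27345} \approx 15.202 i$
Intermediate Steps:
$c = \frac{24896}{27345}$ ($c = \frac{-20 + 24916}{12945 + \left(-47 - 73\right)^{2}} = \frac{24896}{12945 + \left(-120\right)^{2}} = \frac{24896}{12945 + 14400} = \frac{24896}{27345} \approx 0.91044$)
$A{\left(b \right)} = -4 + 2 b$
$\sqrt{c + A{\left(-114 \right)}} = \sqrt{\frac{24896}{27345} + \left(-4 + 2 \left(-114\right)\right)} = \sqrt{\frac{24896}{27345} - 232} = \sqrt{- \frac{6319144}{27345}} = \frac{2 i \sqrt{43199248170}}{27345}$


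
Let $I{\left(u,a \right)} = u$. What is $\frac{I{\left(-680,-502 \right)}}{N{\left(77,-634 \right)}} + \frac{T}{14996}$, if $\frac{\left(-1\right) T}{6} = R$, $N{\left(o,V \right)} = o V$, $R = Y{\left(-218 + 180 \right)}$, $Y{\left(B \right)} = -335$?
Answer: $\frac{27080365}{183018682} \approx 0.14796$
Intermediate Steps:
$R = -335$
$N{\left(o,V \right)} = V o$
$T = 2010$ ($T = \left(-6\right) \left(-335\right) = 2010$)
$\frac{I{\left(-680,-502 \right)}}{N{\left(77,-634 \right)}} + \frac{T}{14996} = - \frac{680}{\left(-634\right) 77} + \frac{2010}{14996} = - \frac{680}{-48818} + 2010 \cdot \frac{1}{14996} = \left(-680\right) \left(- \frac{1}{48818}\right) + \frac{1005}{7498} = \frac{340}{24409} + \frac{1005}{7498} = \frac{27080365}{183018682}$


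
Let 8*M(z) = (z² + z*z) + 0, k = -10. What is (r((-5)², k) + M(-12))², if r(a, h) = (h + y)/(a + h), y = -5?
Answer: 1225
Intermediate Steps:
M(z) = z²/4 (M(z) = ((z² + z*z) + 0)/8 = ((z² + z²) + 0)/8 = (2*z² + 0)/8 = (2*z²)/8 = z²/4)
r(a, h) = (-5 + h)/(a + h) (r(a, h) = (h - 5)/(a + h) = (-5 + h)/(a + h))
(r((-5)², k) + M(-12))² = ((-5 - 10)/((-5)² - 10) + (¼)*(-12)²)² = (-15/(25 - 10) + (¼)*144)² = (-15/15 + 36)² = ((1/15)*(-15) + 36)² = (-1 + 36)² = 35² = 1225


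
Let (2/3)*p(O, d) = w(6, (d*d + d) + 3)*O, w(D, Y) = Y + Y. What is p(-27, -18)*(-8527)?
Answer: 213422283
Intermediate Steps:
w(D, Y) = 2*Y
p(O, d) = 3*O*(6 + 2*d + 2*d²)/2 (p(O, d) = 3*((2*((d*d + d) + 3))*O)/2 = 3*((2*((d² + d) + 3))*O)/2 = 3*((2*((d + d²) + 3))*O)/2 = 3*((2*(3 + d + d²))*O)/2 = 3*((6 + 2*d + 2*d²)*O)/2 = 3*(O*(6 + 2*d + 2*d²))/2 = 3*O*(6 + 2*d + 2*d²)/2)
p(-27, -18)*(-8527) = (3*(-27)*(3 - 18 + (-18)²))*(-8527) = (3*(-27)*(3 - 18 + 324))*(-8527) = (3*(-27)*309)*(-8527) = -25029*(-8527) = 213422283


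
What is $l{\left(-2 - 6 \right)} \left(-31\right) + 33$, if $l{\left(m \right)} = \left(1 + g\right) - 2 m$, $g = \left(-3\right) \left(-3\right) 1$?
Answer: $-773$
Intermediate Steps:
$g = 9$ ($g = 9 \cdot 1 = 9$)
$l{\left(m \right)} = 10 - 2 m$ ($l{\left(m \right)} = \left(1 + 9\right) - 2 m = 10 - 2 m$)
$l{\left(-2 - 6 \right)} \left(-31\right) + 33 = \left(10 - 2 \left(-2 - 6\right)\right) \left(-31\right) + 33 = \left(10 - -16\right) \left(-31\right) + 33 = \left(10 + 16\right) \left(-31\right) + 33 = 26 \left(-31\right) + 33 = -806 + 33 = -773$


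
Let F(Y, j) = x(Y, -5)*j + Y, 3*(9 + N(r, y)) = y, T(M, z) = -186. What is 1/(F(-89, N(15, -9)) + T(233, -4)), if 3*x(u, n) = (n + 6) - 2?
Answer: -1/271 ≈ -0.0036900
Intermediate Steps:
x(u, n) = 4/3 + n/3 (x(u, n) = ((n + 6) - 2)/3 = ((6 + n) - 2)/3 = (4 + n)/3 = 4/3 + n/3)
N(r, y) = -9 + y/3
F(Y, j) = Y - j/3 (F(Y, j) = (4/3 + (1/3)*(-5))*j + Y = (4/3 - 5/3)*j + Y = -j/3 + Y = Y - j/3)
1/(F(-89, N(15, -9)) + T(233, -4)) = 1/((-89 - (-9 + (1/3)*(-9))/3) - 186) = 1/((-89 - (-9 - 3)/3) - 186) = 1/((-89 - 1/3*(-12)) - 186) = 1/((-89 + 4) - 186) = 1/(-85 - 186) = 1/(-271) = -1/271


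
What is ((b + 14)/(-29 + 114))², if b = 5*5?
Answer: 1521/7225 ≈ 0.21052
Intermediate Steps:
b = 25
((b + 14)/(-29 + 114))² = ((25 + 14)/(-29 + 114))² = (39/85)² = 1521/7225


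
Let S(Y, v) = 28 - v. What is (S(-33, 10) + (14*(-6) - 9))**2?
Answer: 5625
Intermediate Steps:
(S(-33, 10) + (14*(-6) - 9))**2 = ((28 - 1*10) + (14*(-6) - 9))**2 = ((28 - 10) + (-84 - 9))**2 = (18 - 93)**2 = (-75)**2 = 5625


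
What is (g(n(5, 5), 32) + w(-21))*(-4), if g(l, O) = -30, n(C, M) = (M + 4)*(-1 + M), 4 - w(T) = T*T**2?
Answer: -36940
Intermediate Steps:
w(T) = 4 - T**3 (w(T) = 4 - T*T**2 = 4 - T**3)
n(C, M) = (-1 + M)*(4 + M) (n(C, M) = (4 + M)*(-1 + M) = (-1 + M)*(4 + M))
(g(n(5, 5), 32) + w(-21))*(-4) = (-30 + (4 - 1*(-21)**3))*(-4) = (-30 + (4 - 1*(-9261)))*(-4) = (-30 + (4 + 9261))*(-4) = (-30 + 9265)*(-4) = 9235*(-4) = -36940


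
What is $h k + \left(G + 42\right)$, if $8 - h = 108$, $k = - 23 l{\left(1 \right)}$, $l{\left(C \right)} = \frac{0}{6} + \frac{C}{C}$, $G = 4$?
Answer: $2346$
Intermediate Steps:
$l{\left(C \right)} = 1$ ($l{\left(C \right)} = 0 \cdot \frac{1}{6} + 1 = 0 + 1 = 1$)
$k = -23$ ($k = \left(-23\right) 1 = -23$)
$h = -100$ ($h = 8 - 108 = -100$)
$h k + \left(G + 42\right) = \left(-100\right) \left(-23\right) + \left(4 + 42\right) = 2300 + 46 = 2346$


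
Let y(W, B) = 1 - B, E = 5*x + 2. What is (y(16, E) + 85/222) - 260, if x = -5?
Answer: -52307/222 ≈ -235.62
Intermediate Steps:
E = -23 (E = 5*(-5) + 2 = -25 + 2 = -23)
(y(16, E) + 85/222) - 260 = ((1 - 1*(-23)) + 85/222) - 260 = ((1 + 23) + 85*(1/222)) - 260 = (24 + 85/222) - 260 = 5413/222 - 260 = -52307/222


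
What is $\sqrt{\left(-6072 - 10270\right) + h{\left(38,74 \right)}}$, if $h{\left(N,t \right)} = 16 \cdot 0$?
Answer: $i \sqrt{16342} \approx 127.84 i$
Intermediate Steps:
$h{\left(N,t \right)} = 0$
$\sqrt{\left(-6072 - 10270\right) + h{\left(38,74 \right)}} = \sqrt{\left(-6072 - 10270\right) + 0} = \sqrt{-16342 + 0} = \sqrt{-16342} = i \sqrt{16342}$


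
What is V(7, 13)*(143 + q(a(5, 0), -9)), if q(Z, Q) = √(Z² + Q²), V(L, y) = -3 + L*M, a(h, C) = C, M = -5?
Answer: -5776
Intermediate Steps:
V(L, y) = -3 - 5*L (V(L, y) = -3 + L*(-5) = -3 - 5*L)
q(Z, Q) = √(Q² + Z²)
V(7, 13)*(143 + q(a(5, 0), -9)) = (-3 - 5*7)*(143 + √((-9)² + 0²)) = (-3 - 35)*(143 + √(81 + 0)) = -38*(143 + √81) = -38*(143 + 9) = -38*152 = -5776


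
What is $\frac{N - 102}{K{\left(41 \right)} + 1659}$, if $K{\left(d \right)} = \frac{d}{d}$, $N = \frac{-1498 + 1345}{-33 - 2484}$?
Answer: $- \frac{85527}{1392740} \approx -0.061409$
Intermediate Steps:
$N = \frac{51}{839}$ ($N = - \frac{153}{-2517} = \left(-153\right) \left(- \frac{1}{2517}\right) = \frac{51}{839} \approx 0.060787$)
$K{\left(d \right)} = 1$
$\frac{N - 102}{K{\left(41 \right)} + 1659} = \frac{\frac{51}{839} - 102}{1 + 1659} = - \frac{85527}{839 \cdot 1660} = \left(- \frac{85527}{839}\right) \frac{1}{1660} = - \frac{85527}{1392740}$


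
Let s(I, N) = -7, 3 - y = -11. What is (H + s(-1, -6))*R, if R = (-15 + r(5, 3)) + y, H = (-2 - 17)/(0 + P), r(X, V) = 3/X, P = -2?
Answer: -1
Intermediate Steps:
y = 14 (y = 3 - 1*(-11) = 3 + 11 = 14)
H = 19/2 (H = (-2 - 17)/(0 - 2) = -19/(-2) = -19*(-½) = 19/2 ≈ 9.5000)
R = -⅖ (R = (-15 + 3/5) + 14 = (-15 + 3*(⅕)) + 14 = (-15 + ⅗) + 14 = -72/5 + 14 = -⅖ ≈ -0.40000)
(H + s(-1, -6))*R = (19/2 - 7)*(-⅖) = (5/2)*(-⅖) = -1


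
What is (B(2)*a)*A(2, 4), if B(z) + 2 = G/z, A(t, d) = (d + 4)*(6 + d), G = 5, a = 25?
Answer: 1000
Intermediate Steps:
A(t, d) = (4 + d)*(6 + d)
B(z) = -2 + 5/z
(B(2)*a)*A(2, 4) = ((-2 + 5/2)*25)*(24 + 4² + 10*4) = ((-2 + 5*(½))*25)*(24 + 16 + 40) = ((-2 + 5/2)*25)*80 = ((½)*25)*80 = (25/2)*80 = 1000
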